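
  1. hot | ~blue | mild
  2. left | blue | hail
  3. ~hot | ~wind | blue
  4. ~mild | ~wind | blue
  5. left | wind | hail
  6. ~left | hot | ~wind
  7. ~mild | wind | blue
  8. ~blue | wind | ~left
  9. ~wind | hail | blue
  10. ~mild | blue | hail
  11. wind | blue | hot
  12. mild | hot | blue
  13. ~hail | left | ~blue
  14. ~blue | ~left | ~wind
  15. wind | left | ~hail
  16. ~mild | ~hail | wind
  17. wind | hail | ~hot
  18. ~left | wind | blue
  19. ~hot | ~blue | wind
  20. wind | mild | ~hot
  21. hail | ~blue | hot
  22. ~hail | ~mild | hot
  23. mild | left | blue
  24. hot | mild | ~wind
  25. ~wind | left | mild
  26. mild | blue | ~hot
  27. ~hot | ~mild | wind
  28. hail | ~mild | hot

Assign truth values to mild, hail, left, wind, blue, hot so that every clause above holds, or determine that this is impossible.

mild=1; hail=0; left=0; wind=1; blue=1; hot=1

Suppose hot = 1.
Suppose wind = 1.
Unit clause (blue) forces blue = 1.
Unit clause (~left) forces left = 0.
Unit clause (~hail) forces hail = 0.
Unit clause (mild) forces mild = 1.
This assignment satisfies each clause.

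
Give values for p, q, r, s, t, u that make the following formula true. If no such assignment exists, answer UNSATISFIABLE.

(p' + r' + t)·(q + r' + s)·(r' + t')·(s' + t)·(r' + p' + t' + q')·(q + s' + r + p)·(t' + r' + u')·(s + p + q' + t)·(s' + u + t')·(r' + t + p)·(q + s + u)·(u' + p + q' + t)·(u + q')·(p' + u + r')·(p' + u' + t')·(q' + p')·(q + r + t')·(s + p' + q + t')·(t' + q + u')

Try r = 0.
Try s = 0.
Try q = 0.
The clause (u) is unit, so u = 1.
The clause (t') is unit, so t = 0.
Every clause is now satisfied; p is unconstrained.

p=0; q=0; r=0; s=0; t=0; u=1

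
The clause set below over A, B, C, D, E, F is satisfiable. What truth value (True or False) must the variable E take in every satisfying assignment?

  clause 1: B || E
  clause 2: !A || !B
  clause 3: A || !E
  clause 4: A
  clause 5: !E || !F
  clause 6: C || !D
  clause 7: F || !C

True

Suppose E = false.
From the singleton clause (B), B = true.
From the singleton clause (!A), A = false.
Now (A) is unsatisfied and unit — conflict.
So every satisfying assignment has E = True.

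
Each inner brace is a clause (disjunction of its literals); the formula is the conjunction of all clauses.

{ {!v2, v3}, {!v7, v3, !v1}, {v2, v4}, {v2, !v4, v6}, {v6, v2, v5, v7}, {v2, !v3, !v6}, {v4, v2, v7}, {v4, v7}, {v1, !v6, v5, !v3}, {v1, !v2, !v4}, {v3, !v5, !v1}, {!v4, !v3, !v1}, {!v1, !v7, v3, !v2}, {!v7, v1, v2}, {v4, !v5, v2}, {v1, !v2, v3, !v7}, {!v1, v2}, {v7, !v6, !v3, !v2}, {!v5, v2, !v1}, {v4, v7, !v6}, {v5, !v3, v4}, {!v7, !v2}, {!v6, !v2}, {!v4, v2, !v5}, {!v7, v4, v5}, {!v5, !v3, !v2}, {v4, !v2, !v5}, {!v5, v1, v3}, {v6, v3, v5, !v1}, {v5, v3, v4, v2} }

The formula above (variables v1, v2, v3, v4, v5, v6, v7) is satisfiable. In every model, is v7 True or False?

Suppose v7 = true.
(!v2) alone gives v2 = false.
(v4) alone gives v4 = true.
(v6) alone gives v6 = true.
(!v3) alone gives v3 = false.
(!v1) alone gives v1 = false.
But (v1) is also a unit clause — contradiction.
So every satisfying assignment has v7 = False.

False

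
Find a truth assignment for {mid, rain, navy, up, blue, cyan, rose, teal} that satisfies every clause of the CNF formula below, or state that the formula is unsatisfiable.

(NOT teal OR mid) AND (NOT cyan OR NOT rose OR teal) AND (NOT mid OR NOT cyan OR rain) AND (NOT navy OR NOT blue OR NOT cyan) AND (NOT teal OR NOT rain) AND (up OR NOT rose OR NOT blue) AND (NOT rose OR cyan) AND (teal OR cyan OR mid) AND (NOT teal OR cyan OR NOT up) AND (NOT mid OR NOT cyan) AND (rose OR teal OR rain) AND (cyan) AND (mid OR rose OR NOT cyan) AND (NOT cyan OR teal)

UNSATISFIABLE

From the singleton clause (cyan), cyan = true.
From the singleton clause (NOT mid), mid = false.
From the singleton clause (NOT teal), teal = false.
But (teal) is also a unit clause — contradiction.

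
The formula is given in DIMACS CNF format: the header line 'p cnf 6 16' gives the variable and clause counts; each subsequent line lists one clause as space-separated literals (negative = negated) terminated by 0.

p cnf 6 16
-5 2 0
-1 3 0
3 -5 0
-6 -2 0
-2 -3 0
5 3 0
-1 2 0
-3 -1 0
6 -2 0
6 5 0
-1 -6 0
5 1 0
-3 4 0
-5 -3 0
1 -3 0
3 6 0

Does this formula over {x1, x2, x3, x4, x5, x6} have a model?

No, unsatisfiable

Try x5 = False.
Unit clause (x3) forces x3 = True.
Unit clause (¬x2) forces x2 = False.
Unit clause (¬x1) forces x1 = False.
That conflicts with the unit clause (x1).
That branch fails; take x5 = True instead.
Unit clause (x2) forces x2 = True.
Unit clause (x3) forces x3 = True.
That conflicts with the unit clause (¬x3).
Either choice for x5 ends in contradiction.
No assignment satisfies every clause.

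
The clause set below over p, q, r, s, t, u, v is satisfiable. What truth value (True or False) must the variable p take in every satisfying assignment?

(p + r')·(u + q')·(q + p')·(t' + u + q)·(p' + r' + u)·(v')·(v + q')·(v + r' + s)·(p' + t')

False

Suppose p = 1.
The clause (q) is unit, so q = 1.
The clause (u) is unit, so u = 1.
The clause (v') is unit, so v = 0.
But (v) is also a unit clause — contradiction.
So every satisfying assignment has p = False.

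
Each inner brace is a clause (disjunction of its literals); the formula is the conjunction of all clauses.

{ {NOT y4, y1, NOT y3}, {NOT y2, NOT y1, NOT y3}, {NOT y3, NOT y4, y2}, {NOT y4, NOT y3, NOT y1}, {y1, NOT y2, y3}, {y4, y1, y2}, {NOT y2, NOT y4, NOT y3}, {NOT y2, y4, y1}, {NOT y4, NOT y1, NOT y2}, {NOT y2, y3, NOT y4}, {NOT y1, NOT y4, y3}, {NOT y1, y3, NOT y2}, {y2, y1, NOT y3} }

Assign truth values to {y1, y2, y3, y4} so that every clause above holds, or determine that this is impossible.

y1: true,  y2: false,  y3: false,  y4: false

Branch on y4: set y4 = false.
Branch on y1: set y1 = true.
Branch on y2: set y2 = false.
Every clause is now satisfied; y3 is unconstrained.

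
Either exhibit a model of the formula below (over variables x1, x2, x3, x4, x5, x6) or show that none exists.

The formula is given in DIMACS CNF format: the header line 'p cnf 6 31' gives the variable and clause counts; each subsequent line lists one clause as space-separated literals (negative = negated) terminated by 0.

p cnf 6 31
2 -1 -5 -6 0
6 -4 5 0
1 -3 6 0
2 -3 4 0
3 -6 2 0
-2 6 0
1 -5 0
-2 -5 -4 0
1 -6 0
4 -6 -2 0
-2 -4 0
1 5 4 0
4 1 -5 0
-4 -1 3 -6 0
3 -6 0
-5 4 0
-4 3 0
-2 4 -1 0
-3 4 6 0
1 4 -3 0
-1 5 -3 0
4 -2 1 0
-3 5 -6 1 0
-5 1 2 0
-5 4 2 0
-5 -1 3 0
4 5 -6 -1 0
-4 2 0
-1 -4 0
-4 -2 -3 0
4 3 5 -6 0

x1: True; x2: False; x3: False; x4: False; x5: False; x6: False

Case x2 = False:
(¬x4) alone gives x4 = False.
(¬x3) alone gives x3 = False.
(¬x6) alone gives x6 = False.
(¬x5) alone gives x5 = False.
(x1) alone gives x1 = True.
Every clause now holds.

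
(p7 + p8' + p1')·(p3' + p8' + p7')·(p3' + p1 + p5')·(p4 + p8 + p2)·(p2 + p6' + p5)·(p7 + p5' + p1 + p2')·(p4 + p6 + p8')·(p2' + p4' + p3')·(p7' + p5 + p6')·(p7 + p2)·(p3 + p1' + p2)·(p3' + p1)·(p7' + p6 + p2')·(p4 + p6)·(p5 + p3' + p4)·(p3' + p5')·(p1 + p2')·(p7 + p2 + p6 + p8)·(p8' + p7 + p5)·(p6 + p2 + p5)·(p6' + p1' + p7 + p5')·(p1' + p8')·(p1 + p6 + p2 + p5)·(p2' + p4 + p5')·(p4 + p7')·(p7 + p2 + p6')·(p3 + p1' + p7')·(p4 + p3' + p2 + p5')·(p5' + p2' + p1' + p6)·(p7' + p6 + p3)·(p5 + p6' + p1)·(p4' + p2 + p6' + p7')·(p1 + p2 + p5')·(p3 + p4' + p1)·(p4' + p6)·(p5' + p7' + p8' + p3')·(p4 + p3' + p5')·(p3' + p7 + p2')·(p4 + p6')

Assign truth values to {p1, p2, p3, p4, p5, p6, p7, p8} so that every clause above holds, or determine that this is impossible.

p1 ↦ 1, p2 ↦ 1, p3 ↦ 0, p4 ↦ 1, p5 ↦ 0, p6 ↦ 1, p7 ↦ 0, p8 ↦ 0

Branch on p7: set p7 = 0.
Unit clause (p2) forces p2 = 1.
Unit clause (p1) forces p1 = 1.
Unit clause (p8') forces p8 = 0.
Unit clause (p3') forces p3 = 0.
Branch on p4: set p4 = 1.
Unit clause (p6) forces p6 = 1.
Unit clause (p5') forces p5 = 0.
Every clause now holds.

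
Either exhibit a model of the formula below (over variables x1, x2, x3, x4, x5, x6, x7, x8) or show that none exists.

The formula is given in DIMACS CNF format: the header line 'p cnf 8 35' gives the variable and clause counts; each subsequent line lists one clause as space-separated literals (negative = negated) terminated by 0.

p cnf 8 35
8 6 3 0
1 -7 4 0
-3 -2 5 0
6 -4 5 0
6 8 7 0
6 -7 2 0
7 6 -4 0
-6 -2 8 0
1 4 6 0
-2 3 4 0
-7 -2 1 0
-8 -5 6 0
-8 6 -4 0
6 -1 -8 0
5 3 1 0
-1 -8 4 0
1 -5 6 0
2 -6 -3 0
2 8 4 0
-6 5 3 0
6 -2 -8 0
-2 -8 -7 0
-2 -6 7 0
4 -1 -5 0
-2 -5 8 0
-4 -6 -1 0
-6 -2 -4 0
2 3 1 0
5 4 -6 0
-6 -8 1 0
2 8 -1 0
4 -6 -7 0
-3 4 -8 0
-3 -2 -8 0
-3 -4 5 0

UNSATISFIABLE

Branch on x8: set x8 = True.
Branch on x5: set x5 = False.
Branch on x3: set x3 = False.
(x1) alone gives x1 = True.
(x6) alone gives x6 = True.
That conflicts with the unit clause (¬x6).
Backtrack on x3: now try x3 = True.
(¬x2) alone gives x2 = False.
(¬x6) alone gives x6 = False.
(¬x4) alone gives x4 = False.
That conflicts with the unit clause (x4).
Both values of x3 lead to a conflict.
Backtrack on x5: now try x5 = True.
(x6) alone gives x6 = True.
(x1) alone gives x1 = True.
(x4) alone gives x4 = True.
That conflicts with the unit clause (¬x4).
Both values of x5 lead to a conflict.
Backtrack on x8: now try x8 = False.
Branch on x6: set x6 = True.
(¬x2) alone gives x2 = False.
(¬x3) alone gives x3 = False.
(x4) alone gives x4 = True.
(x5) alone gives x5 = True.
(¬x1) alone gives x1 = False.
That conflicts with the unit clause (x1).
Backtrack on x6: now try x6 = False.
(x3) alone gives x3 = True.
(x7) alone gives x7 = True.
(x2) alone gives x2 = True.
(x5) alone gives x5 = True.
That conflicts with the unit clause (¬x5).
Both values of x6 lead to a conflict.
Both values of x8 lead to a conflict.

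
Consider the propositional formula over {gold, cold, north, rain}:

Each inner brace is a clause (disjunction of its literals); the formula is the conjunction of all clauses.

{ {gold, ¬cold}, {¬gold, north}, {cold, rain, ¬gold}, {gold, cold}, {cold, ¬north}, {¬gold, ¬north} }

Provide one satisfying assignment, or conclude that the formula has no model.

Case gold = True:
From the singleton clause (north), north = True.
That conflicts with the unit clause (¬north).
Undo gold and try gold = False.
From the singleton clause (¬cold), cold = False.
That conflicts with the unit clause (cold).
Both values of gold lead to a conflict.

UNSATISFIABLE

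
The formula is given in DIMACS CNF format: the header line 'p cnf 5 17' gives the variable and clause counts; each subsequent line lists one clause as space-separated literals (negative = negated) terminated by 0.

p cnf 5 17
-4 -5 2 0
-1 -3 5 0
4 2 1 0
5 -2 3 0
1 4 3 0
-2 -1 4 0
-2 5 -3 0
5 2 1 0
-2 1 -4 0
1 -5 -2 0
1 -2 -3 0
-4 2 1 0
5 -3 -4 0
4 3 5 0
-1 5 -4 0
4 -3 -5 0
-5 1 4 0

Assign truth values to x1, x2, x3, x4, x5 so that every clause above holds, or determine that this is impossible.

x1=True; x2=True; x3=True; x4=True; x5=True

Try x4 = True.
Try x5 = True.
From the singleton clause (x2), x2 = True.
From the singleton clause (x1), x1 = True.
Every clause is now satisfied; x3 is unconstrained.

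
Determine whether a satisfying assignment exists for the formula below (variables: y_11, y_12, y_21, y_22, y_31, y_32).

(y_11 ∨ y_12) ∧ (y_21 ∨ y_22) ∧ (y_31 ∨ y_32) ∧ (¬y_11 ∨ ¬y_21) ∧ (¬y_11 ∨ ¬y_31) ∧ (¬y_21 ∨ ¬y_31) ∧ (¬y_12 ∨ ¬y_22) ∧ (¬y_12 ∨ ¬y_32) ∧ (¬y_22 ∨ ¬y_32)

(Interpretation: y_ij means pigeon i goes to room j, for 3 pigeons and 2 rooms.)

Suppose y_11 = True.
The clause (¬y_21) is unit, so y_21 = False.
The clause (y_22) is unit, so y_22 = True.
The clause (¬y_31) is unit, so y_31 = False.
The clause (y_32) is unit, so y_32 = True.
That conflicts with the unit clause (¬y_32).
Undo y_11 and try y_11 = False.
The clause (y_12) is unit, so y_12 = True.
The clause (¬y_22) is unit, so y_22 = False.
The clause (y_21) is unit, so y_21 = True.
The clause (¬y_31) is unit, so y_31 = False.
The clause (y_32) is unit, so y_32 = True.
That conflicts with the unit clause (¬y_32).
Both values of y_11 lead to a conflict.
No assignment satisfies every clause.

Unsatisfiable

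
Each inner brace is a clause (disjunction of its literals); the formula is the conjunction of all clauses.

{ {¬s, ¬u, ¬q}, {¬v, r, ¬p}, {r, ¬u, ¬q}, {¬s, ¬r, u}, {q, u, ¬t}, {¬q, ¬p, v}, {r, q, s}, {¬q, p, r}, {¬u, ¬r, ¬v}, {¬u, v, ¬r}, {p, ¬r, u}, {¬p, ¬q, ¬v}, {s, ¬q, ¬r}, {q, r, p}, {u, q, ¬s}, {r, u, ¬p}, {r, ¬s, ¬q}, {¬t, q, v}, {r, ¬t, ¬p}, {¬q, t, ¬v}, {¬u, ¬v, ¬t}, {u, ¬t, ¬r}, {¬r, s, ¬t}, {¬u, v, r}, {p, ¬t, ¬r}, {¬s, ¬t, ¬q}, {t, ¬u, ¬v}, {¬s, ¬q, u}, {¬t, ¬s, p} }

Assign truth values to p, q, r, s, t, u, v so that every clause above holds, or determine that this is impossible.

p=True, q=False, r=True, s=False, t=False, u=False, v=True

Case s = False:
Case r = True:
Unit clause (¬q) forces q = False.
Unit clause (¬t) forces t = False.
Case u = False:
Unit clause (p) forces p = True.
No clause remains; v is free.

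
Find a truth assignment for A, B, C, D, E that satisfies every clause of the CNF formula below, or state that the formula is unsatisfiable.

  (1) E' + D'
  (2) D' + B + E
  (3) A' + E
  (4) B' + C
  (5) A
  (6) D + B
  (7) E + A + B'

(A) alone gives A = 1.
(E) alone gives E = 1.
(D') alone gives D = 0.
(B) alone gives B = 1.
(C) alone gives C = 1.
This assignment satisfies each clause.

A=1, B=1, C=1, D=0, E=1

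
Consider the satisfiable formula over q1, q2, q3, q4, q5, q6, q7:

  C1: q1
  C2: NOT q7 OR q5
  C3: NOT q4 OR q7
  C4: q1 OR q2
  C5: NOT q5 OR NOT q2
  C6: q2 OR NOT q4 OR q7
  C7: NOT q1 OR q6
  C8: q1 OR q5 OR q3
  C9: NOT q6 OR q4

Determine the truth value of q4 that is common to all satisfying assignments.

Suppose q4 = false.
Unit clause (q1) forces q1 = true.
Unit clause (q6) forces q6 = true.
But (NOT q6) is also a unit clause — contradiction.
So every satisfying assignment has q4 = True.

True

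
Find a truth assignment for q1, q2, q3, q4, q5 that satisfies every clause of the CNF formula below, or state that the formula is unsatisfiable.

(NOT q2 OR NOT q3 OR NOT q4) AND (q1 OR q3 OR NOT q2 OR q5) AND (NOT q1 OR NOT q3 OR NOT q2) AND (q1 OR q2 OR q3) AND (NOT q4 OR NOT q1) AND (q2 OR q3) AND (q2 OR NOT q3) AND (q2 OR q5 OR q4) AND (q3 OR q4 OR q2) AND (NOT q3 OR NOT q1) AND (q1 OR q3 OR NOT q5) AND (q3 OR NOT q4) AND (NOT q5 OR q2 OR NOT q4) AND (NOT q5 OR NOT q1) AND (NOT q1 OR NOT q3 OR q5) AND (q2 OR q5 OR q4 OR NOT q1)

q1 ↦ true, q2 ↦ true, q3 ↦ false, q4 ↦ false, q5 ↦ false

Case q4 = false:
Case q2 = true:
Case q1 = true:
(NOT q3) alone gives q3 = false.
(NOT q5) alone gives q5 = false.
This assignment satisfies each clause.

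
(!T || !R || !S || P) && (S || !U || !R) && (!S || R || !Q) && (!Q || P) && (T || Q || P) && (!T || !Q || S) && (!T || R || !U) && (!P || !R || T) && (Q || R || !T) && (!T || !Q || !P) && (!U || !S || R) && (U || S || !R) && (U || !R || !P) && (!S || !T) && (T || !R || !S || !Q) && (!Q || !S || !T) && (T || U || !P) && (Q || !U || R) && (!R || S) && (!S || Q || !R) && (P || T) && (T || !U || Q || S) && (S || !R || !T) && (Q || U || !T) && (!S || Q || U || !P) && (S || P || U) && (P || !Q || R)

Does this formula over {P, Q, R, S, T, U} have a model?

Yes, satisfiable

Try Q = true.
Unit clause (P) forces P = true.
Unit clause (!T) forces T = false.
Unit clause (!R) forces R = false.
Unit clause (!S) forces S = false.
Unit clause (U) forces U = true.
Every clause now holds.
A satisfying assignment: P ↦ true; Q ↦ true; R ↦ false; S ↦ false; T ↦ false; U ↦ true.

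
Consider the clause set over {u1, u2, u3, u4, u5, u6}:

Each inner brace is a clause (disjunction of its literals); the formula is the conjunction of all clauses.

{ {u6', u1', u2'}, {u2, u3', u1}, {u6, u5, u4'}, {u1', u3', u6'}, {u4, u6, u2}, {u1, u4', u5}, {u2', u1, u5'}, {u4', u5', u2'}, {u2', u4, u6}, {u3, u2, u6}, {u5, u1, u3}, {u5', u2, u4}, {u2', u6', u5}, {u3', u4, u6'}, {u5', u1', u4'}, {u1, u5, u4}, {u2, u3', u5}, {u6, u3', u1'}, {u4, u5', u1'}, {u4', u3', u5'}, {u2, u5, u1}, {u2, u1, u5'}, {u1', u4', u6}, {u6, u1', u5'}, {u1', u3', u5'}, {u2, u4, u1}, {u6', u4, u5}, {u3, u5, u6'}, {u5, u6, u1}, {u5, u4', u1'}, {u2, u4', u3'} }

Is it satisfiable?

No, unsatisfiable

Branch on u6: set u6 = 0.
Branch on u5: set u5 = 1.
(u1') alone gives u1 = 0.
(u2') alone gives u2 = 0.
That conflicts with the unit clause (u2).
So u5 must be the other value — set u5 = 0.
(u4') alone gives u4 = 0.
(u2) alone gives u2 = 1.
That conflicts with the unit clause (u2').
Either choice for u5 ends in contradiction.
So u6 must be the other value — set u6 = 1.
Branch on u1: set u1 = 0.
Branch on u2: set u2 = 1.
(u5') alone gives u5 = 0.
That conflicts with the unit clause (u5).
So u2 must be the other value — set u2 = 0.
(u3') alone gives u3 = 0.
(u5) alone gives u5 = 1.
That conflicts with the unit clause (u5').
Either choice for u2 ends in contradiction.
So u1 must be the other value — set u1 = 1.
(u2') alone gives u2 = 0.
(u3') alone gives u3 = 0.
(u5) alone gives u5 = 1.
(u4) alone gives u4 = 1.
That conflicts with the unit clause (u4').
Either choice for u1 ends in contradiction.
Either choice for u6 ends in contradiction.
No assignment satisfies every clause.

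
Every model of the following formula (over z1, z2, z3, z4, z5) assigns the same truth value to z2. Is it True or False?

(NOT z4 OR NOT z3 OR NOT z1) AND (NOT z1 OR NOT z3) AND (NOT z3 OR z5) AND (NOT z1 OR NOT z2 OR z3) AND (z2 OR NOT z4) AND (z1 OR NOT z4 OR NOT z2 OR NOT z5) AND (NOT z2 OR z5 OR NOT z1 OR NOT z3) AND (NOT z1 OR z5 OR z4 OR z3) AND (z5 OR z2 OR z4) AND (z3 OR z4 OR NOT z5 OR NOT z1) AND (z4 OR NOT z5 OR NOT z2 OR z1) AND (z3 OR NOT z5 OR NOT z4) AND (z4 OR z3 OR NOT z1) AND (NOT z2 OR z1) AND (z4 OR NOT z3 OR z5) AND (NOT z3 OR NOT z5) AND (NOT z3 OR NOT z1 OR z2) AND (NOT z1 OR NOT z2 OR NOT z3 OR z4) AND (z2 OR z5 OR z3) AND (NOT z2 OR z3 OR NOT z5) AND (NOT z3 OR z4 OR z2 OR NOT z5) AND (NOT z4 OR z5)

Suppose z2 = true.
Unit clause (z1) forces z1 = true.
Unit clause (NOT z3) forces z3 = false.
Now (z3) is unsatisfied and unit — conflict.
So every satisfying assignment has z2 = False.

False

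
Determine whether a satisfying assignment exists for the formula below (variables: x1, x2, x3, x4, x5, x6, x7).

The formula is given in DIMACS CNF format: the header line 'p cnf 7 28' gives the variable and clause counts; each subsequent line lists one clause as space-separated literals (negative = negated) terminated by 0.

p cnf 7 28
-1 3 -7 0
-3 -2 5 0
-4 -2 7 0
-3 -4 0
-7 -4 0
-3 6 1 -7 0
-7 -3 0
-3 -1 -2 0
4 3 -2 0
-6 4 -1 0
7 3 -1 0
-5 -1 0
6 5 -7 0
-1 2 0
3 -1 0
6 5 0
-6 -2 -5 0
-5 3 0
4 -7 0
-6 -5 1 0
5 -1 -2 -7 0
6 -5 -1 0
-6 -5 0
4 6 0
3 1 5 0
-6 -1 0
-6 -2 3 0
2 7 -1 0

Branch on x3: set x3 = True.
The clause (¬x4) is unit, so x4 = False.
The clause (¬x7) is unit, so x7 = False.
The clause (x6) is unit, so x6 = True.
The clause (¬x1) is unit, so x1 = False.
The clause (¬x5) is unit, so x5 = False.
The clause (¬x2) is unit, so x2 = False.
Every clause now holds.
A satisfying assignment: x1=False, x2=False, x3=True, x4=False, x5=False, x6=True, x7=False.

Yes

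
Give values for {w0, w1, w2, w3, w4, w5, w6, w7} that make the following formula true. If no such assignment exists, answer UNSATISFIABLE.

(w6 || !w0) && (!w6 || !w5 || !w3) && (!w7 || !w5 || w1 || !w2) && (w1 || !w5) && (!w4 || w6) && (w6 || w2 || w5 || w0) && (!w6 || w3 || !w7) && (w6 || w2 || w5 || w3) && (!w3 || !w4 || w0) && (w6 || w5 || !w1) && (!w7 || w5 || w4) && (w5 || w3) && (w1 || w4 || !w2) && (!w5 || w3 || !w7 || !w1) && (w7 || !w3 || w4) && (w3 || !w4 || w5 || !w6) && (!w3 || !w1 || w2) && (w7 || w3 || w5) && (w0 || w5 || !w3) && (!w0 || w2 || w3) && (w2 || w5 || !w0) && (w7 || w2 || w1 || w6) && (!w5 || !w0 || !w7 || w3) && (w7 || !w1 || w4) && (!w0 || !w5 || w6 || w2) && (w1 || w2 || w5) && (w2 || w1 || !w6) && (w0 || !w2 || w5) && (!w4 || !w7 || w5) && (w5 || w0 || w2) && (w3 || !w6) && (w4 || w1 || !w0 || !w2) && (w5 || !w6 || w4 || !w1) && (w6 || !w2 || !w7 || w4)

w0 ↦ true; w1 ↦ false; w2 ↦ true; w3 ↦ true; w4 ↦ true; w5 ↦ false; w6 ↦ true; w7 ↦ false

Suppose w6 = true.
From the singleton clause (w3), w3 = true.
From the singleton clause (!w5), w5 = false.
From the singleton clause (w0), w0 = true.
From the singleton clause (w2), w2 = true.
Suppose w7 = false.
From the singleton clause (w4), w4 = true.
No clause remains; w1 is free.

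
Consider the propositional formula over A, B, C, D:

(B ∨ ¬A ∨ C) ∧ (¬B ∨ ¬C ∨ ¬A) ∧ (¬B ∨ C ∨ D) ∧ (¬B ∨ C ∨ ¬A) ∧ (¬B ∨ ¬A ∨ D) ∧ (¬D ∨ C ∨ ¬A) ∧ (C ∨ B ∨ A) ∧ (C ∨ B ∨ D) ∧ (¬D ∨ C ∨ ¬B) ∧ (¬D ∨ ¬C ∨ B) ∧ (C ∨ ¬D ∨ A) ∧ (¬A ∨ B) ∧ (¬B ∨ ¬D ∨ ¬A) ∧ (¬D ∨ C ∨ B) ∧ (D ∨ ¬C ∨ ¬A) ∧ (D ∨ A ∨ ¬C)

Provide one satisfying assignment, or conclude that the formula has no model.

A ↦ False; B ↦ True; C ↦ True; D ↦ True

Branch on A: set A = False.
Branch on C: set C = True.
(D) alone gives D = True.
(B) alone gives B = True.
This assignment satisfies each clause.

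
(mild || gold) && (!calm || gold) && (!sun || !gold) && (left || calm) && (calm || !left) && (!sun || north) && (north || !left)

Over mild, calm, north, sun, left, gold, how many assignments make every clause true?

6

There are 2^6 = 64 truth assignments over (mild, calm, north, sun, left, gold).
Split on north. With north = true, the clauses containing north are satisfied and !north drops from the rest; 4 of the 2^5 = 32 assignments to the other variables satisfy what remains.
With north = false, by the same count on the reduced clause set, 2 assignments work.
Total: 4 + 2 = 6.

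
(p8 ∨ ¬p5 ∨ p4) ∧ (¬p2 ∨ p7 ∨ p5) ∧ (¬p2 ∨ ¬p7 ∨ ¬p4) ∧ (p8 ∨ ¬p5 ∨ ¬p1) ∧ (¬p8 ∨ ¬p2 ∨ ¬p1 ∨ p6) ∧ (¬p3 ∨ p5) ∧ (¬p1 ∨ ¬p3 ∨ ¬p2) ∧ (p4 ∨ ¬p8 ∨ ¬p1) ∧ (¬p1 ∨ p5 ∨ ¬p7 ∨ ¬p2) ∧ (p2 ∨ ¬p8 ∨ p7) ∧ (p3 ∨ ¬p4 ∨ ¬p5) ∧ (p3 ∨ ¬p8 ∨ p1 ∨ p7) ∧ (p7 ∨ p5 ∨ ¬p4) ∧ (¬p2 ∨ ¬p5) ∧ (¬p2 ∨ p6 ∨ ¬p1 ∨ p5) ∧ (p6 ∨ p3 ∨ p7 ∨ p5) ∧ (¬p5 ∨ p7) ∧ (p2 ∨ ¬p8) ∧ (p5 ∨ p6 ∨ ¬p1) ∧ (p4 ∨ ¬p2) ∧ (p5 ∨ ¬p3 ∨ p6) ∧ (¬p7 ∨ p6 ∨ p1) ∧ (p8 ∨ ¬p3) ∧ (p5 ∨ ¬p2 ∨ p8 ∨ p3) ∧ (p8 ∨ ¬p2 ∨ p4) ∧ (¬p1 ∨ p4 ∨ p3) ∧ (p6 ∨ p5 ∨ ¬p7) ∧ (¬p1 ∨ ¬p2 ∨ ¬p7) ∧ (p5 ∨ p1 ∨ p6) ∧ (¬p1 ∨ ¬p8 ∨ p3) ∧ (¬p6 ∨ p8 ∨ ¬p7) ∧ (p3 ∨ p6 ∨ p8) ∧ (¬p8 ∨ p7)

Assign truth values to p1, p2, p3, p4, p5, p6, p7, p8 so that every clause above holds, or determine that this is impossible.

p1: False, p2: False, p3: False, p4: False, p5: False, p6: True, p7: False, p8: False

Try p3 = False.
Try p4 = False.
The clause (¬p2) is unit, so p2 = False.
The clause (¬p8) is unit, so p8 = False.
The clause (¬p5) is unit, so p5 = False.
The clause (¬p1) is unit, so p1 = False.
The clause (p6) is unit, so p6 = True.
The clause (¬p7) is unit, so p7 = False.
All clauses are satisfied.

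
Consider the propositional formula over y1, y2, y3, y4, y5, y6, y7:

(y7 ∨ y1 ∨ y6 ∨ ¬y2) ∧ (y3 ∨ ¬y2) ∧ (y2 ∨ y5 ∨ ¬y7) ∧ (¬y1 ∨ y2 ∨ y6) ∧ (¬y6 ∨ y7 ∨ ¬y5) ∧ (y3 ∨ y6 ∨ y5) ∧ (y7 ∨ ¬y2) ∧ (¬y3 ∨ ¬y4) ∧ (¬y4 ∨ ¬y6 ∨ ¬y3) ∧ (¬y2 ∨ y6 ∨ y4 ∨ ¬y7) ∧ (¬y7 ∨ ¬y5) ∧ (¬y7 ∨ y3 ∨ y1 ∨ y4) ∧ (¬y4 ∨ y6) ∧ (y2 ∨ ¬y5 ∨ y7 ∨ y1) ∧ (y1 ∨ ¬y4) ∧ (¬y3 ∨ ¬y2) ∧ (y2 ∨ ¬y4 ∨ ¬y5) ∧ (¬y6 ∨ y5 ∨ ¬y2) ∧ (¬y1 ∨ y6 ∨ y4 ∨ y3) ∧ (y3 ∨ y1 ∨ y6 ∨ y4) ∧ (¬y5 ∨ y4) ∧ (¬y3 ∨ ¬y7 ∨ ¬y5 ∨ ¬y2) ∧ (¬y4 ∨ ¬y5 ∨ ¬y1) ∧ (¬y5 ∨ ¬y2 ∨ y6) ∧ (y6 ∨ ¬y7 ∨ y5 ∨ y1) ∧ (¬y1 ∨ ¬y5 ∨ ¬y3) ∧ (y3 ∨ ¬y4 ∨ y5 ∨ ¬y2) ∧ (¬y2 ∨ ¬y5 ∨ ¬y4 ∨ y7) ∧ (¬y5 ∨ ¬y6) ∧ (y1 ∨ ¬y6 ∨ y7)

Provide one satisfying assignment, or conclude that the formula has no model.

y1=True; y2=False; y3=False; y4=False; y5=False; y6=True; y7=False

Suppose y3 = False.
The clause (¬y2) is unit, so y2 = False.
Suppose y5 = False.
The clause (¬y7) is unit, so y7 = False.
The clause (y6) is unit, so y6 = True.
The clause (y1) is unit, so y1 = True.
No clause remains; y4 is free.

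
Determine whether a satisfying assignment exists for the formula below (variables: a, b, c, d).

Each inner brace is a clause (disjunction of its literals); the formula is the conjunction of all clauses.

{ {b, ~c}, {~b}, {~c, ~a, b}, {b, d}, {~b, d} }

Unit clause (~b) forces b = 0.
Unit clause (~c) forces c = 0.
Unit clause (d) forces d = 1.
Every clause is now satisfied; a is unconstrained.
A satisfying assignment: a=1,  b=0,  c=0,  d=1.

Yes, satisfiable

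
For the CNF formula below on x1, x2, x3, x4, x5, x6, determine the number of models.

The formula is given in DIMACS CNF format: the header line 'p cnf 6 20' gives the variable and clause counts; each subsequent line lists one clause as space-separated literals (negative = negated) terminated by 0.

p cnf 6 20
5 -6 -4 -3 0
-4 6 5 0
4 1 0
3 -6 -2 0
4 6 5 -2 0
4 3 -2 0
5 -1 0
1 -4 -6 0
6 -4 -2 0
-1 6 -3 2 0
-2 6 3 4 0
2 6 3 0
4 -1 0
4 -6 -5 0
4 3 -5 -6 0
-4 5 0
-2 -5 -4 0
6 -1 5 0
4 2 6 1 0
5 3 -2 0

There are 2^6 = 64 truth assignments over (x1, x2, x3, x4, x5, x6).
Split on x6. With x6 = True, the clauses containing x6 are satisfied and ¬x6 drops from the rest; 2 of the 2^5 = 32 assignments to the other variables satisfy what remains.
With x6 = False, by the same count on the reduced clause set, 1 assignment works.
(One model: x1=F, x2=F, x3=T, x4=T, x5=T, x6=F.)
Total: 2 + 1 = 3.

3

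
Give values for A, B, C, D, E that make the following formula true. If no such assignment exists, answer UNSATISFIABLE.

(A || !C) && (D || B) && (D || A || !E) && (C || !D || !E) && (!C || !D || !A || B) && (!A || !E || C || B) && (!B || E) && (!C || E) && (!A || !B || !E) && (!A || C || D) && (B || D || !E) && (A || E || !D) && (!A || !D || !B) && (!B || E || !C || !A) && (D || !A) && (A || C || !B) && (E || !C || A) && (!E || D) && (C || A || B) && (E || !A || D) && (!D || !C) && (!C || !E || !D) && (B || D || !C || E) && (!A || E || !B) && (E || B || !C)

Suppose A = true.
Unit clause (D) forces D = true.
Unit clause (!B) forces B = false.
Unit clause (!C) forces C = false.
Unit clause (!E) forces E = false.
Every clause now holds.

A ↦ true,  B ↦ false,  C ↦ false,  D ↦ true,  E ↦ false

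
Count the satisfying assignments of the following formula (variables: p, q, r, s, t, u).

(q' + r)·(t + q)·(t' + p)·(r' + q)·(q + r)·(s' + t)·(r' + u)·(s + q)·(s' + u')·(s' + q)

There are 2^6 = 64 truth assignments over (p, q, r, s, t, u).
Split on r. With r = 1, the clauses containing r are satisfied and r' drops from the rest; 3 of the 2^5 = 32 assignments to the other variables satisfy what remains.
With r = 0, by the same count on the reduced clause set, 0 assignments work.
(One model: p=F, q=T, r=T, s=F, t=F, u=T.)
Total: 3 + 0 = 3.

3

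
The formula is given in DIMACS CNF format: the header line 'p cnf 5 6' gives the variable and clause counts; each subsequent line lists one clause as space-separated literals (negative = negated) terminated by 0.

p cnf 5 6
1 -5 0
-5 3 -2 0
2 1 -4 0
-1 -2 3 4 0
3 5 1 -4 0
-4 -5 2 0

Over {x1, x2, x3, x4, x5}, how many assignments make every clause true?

16

There are 2^5 = 32 truth assignments over (x1, x2, x3, x4, x5).
Split on x4. With x4 = True, the clauses containing x4 are satisfied and ¬x4 drops from the rest; 6 of the 2^4 = 16 assignments to the other variables satisfy what remains.
With x4 = False, by the same count on the reduced clause set, 10 assignments work.
(One model: x1=F, x2=F, x3=F, x4=F, x5=F.)
Total: 6 + 10 = 16.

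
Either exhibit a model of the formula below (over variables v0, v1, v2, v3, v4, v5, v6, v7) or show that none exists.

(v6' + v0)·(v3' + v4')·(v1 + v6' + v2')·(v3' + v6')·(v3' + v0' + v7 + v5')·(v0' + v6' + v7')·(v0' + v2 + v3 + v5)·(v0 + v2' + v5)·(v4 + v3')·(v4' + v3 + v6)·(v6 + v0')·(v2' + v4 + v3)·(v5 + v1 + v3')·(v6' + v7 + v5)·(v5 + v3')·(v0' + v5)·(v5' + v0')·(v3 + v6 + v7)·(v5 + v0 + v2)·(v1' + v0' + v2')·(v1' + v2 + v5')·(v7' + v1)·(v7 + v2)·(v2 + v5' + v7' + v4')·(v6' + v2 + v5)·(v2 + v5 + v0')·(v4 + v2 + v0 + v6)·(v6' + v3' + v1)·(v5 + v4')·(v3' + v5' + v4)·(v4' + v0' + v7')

UNSATISFIABLE

Branch on v6: set v6 = 0.
From the singleton clause (v0'), v0 = 0.
Branch on v3: set v3 = 0.
From the singleton clause (v4'), v4 = 0.
From the singleton clause (v2'), v2 = 0.
Now (v2) is unsatisfied and unit — conflict.
That branch fails; take v3 = 1 instead.
From the singleton clause (v4'), v4 = 0.
Now (v4) is unsatisfied and unit — conflict.
Neither v3 = 1 nor v3 = 0 works.
That branch fails; take v6 = 1 instead.
From the singleton clause (v0), v0 = 1.
From the singleton clause (v3'), v3 = 0.
From the singleton clause (v7'), v7 = 0.
From the singleton clause (v5), v5 = 1.
Now (v5') is unsatisfied and unit — conflict.
Neither v6 = 1 nor v6 = 0 works.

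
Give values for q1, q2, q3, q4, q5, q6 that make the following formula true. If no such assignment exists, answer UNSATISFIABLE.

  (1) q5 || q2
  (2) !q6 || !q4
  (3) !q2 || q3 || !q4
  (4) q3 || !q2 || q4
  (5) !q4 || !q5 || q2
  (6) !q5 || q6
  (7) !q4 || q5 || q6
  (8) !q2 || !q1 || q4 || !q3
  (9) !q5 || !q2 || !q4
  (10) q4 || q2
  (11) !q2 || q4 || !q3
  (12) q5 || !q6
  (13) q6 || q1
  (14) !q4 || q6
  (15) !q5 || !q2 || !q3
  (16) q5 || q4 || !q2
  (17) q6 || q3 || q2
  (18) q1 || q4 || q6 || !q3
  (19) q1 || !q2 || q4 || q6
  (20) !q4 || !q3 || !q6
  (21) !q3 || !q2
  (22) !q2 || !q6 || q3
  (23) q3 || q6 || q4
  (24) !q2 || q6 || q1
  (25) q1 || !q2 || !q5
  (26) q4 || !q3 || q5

Suppose q5 = true.
From the singleton clause (q6), q6 = true.
From the singleton clause (!q4), q4 = false.
From the singleton clause (q2), q2 = true.
From the singleton clause (q3), q3 = true.
That conflicts with the unit clause (!q3).
Undo q5 and try q5 = false.
From the singleton clause (q2), q2 = true.
From the singleton clause (!q6), q6 = false.
From the singleton clause (!q4), q4 = false.
That conflicts with the unit clause (q4).
Neither q5 = true nor q5 = false works.

UNSATISFIABLE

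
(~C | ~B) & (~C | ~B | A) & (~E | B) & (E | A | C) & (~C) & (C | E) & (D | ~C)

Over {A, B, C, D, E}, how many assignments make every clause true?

4

There are 2^5 = 32 truth assignments over (A, B, C, D, E).
Split on C. With C = 1, the clauses containing C are satisfied and ~C drops from the rest; 0 of the 2^4 = 16 assignments to the other variables satisfy what remains.
With C = 0, by the same count on the reduced clause set, 4 assignments work.
(One model: A=F, B=T, C=F, D=F, E=T.)
Total: 0 + 4 = 4.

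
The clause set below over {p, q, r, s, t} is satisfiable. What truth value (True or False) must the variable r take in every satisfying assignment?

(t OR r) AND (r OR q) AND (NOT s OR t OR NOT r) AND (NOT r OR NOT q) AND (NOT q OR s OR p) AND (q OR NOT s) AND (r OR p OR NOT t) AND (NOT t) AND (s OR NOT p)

True

Suppose r = false.
(t) alone gives t = true.
Now (NOT t) is unsatisfied and unit — conflict.
So every satisfying assignment has r = True.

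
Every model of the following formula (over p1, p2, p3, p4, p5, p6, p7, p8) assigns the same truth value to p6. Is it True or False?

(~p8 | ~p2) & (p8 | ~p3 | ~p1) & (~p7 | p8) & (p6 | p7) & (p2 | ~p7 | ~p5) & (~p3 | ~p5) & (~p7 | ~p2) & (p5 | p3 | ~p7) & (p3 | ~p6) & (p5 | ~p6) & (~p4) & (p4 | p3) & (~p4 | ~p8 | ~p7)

Suppose p6 = 1.
The clause (p3) is unit, so p3 = 1.
The clause (~p5) is unit, so p5 = 0.
That conflicts with the unit clause (p5).
So every satisfying assignment has p6 = False.

False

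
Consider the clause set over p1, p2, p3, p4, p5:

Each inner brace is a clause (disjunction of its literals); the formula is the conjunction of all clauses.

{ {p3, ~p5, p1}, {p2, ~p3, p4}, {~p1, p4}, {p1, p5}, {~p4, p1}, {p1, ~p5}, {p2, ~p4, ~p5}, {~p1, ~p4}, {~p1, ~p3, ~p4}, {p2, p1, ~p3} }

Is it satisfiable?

Unsatisfiable

Suppose p1 = 0.
The clause (p5) is unit, so p5 = 1.
Now (~p5) is unsatisfied and unit — conflict.
Undo p1 and try p1 = 1.
The clause (p4) is unit, so p4 = 1.
Now (~p4) is unsatisfied and unit — conflict.
Either choice for p1 ends in contradiction.
No assignment satisfies every clause.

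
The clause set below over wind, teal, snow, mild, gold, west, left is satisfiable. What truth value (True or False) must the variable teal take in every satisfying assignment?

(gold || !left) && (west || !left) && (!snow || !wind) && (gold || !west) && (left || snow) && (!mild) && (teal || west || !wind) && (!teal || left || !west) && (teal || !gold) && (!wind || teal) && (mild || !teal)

False

Suppose teal = true.
(!mild) alone gives mild = false.
That conflicts with the unit clause (mild).
So every satisfying assignment has teal = False.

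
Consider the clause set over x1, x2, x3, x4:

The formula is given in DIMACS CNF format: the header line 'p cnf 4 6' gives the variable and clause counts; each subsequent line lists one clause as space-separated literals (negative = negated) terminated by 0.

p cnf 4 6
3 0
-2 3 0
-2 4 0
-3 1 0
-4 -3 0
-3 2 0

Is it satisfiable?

From the singleton clause (x3), x3 = True.
From the singleton clause (x1), x1 = True.
From the singleton clause (¬x4), x4 = False.
From the singleton clause (¬x2), x2 = False.
That conflicts with the unit clause (x2).
No assignment satisfies every clause.

Unsatisfiable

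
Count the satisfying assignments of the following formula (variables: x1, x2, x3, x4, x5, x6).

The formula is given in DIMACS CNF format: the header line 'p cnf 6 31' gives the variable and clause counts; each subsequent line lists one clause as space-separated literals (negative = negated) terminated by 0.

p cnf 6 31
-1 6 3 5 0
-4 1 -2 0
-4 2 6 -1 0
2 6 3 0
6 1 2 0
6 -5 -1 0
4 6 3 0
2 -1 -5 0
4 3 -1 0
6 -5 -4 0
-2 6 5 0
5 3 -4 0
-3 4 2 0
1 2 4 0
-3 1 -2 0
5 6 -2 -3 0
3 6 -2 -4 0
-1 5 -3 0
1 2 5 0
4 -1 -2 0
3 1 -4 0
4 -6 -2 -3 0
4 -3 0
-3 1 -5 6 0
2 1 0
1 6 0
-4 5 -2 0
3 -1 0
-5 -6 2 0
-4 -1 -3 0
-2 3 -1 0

2

There are 2^6 = 64 truth assignments over (x1, x2, x3, x4, x5, x6).
Split on x4. With x4 = True, the clauses containing x4 are satisfied and ¬x4 drops from the rest; 0 of the 2^5 = 32 assignments to the other variables satisfy what remains.
With x4 = False, by the same count on the reduced clause set, 2 assignments work.
(One model: x1=F, x2=T, x3=F, x4=F, x5=F, x6=T.)
Total: 0 + 2 = 2.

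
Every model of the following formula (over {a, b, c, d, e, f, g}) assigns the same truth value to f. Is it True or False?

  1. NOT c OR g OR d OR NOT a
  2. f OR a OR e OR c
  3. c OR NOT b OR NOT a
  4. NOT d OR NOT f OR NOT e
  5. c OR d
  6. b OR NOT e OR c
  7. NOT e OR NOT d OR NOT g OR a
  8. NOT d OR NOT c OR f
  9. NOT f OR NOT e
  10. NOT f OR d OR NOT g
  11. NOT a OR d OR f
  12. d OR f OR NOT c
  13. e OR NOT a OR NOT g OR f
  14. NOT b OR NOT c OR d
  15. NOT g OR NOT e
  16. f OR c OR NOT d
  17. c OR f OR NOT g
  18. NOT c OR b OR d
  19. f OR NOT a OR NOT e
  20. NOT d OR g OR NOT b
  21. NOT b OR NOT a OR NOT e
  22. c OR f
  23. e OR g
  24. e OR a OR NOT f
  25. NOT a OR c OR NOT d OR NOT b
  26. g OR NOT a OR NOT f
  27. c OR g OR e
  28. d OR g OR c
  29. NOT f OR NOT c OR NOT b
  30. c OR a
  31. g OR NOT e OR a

Suppose f = false.
(c) alone gives c = true.
(NOT d) alone gives d = false.
Now (d) is unsatisfied and unit — conflict.
So every satisfying assignment has f = True.

True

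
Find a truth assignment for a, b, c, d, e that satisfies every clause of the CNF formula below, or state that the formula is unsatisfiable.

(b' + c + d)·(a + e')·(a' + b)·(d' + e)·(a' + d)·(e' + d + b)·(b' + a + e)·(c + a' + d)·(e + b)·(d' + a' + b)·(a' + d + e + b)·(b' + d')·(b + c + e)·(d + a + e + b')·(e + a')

UNSATISFIABLE

Branch on a: set a = 1.
From the singleton clause (b), b = 1.
From the singleton clause (d), d = 1.
That conflicts with the unit clause (d').
That branch fails; take a = 0 instead.
From the singleton clause (e'), e = 0.
From the singleton clause (d'), d = 0.
From the singleton clause (b'), b = 0.
That conflicts with the unit clause (b).
Both values of a lead to a conflict.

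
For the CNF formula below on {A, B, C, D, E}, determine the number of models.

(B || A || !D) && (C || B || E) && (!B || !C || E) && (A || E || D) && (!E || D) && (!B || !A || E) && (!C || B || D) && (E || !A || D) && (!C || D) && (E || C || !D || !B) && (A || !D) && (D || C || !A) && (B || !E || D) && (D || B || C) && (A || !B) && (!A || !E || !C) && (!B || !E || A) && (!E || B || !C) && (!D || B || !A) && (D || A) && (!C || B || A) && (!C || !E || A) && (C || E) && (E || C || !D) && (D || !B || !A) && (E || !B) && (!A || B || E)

1

There are 2^5 = 32 truth assignments over (A, B, C, D, E).
Split on B. With B = true, the clauses containing B are satisfied and !B drops from the rest; 1 of the 2^4 = 16 assignments to the other variables satisfy what remains.
With B = false, by the same count on the reduced clause set, 0 assignments work.
(One model: A=T, B=T, C=F, D=T, E=T.)
Total: 1 + 0 = 1.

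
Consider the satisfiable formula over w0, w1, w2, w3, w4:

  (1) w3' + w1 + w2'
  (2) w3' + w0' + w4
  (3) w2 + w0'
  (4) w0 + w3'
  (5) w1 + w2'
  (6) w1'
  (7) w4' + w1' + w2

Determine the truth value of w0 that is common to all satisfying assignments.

False

Suppose w0 = 1.
Unit clause (w2) forces w2 = 1.
Unit clause (w1) forces w1 = 1.
Now (w1') is unsatisfied and unit — conflict.
So every satisfying assignment has w0 = False.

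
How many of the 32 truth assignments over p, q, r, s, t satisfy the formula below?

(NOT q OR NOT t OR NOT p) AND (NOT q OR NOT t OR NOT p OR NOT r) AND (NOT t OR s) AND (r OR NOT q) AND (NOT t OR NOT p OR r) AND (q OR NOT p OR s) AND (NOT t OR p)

There are 2^5 = 32 truth assignments over (p, q, r, s, t).
Split on p. With p = true, the clauses containing p are satisfied and NOT p drops from the rest; 5 of the 2^4 = 16 assignments to the other variables satisfy what remains.
With p = false, by the same count on the reduced clause set, 6 assignments work.
(One model: p=F, q=F, r=F, s=F, t=F.)
Total: 5 + 6 = 11.

11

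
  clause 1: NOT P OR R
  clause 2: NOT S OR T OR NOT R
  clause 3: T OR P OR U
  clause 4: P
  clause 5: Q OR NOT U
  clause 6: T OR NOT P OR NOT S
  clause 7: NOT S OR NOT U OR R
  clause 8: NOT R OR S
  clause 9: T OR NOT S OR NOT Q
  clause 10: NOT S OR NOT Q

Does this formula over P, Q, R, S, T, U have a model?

From the singleton clause (P), P = true.
From the singleton clause (R), R = true.
From the singleton clause (S), S = true.
From the singleton clause (T), T = true.
From the singleton clause (NOT Q), Q = false.
From the singleton clause (NOT U), U = false.
Every clause now holds.
A satisfying assignment: P: true,  Q: false,  R: true,  S: true,  T: true,  U: false.

Yes, satisfiable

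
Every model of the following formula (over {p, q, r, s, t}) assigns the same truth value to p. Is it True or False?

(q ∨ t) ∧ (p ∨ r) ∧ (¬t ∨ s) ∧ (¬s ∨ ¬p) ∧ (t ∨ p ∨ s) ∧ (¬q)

False

Suppose p = True.
(¬s) alone gives s = False.
(¬t) alone gives t = False.
(q) alone gives q = True.
That conflicts with the unit clause (¬q).
So every satisfying assignment has p = False.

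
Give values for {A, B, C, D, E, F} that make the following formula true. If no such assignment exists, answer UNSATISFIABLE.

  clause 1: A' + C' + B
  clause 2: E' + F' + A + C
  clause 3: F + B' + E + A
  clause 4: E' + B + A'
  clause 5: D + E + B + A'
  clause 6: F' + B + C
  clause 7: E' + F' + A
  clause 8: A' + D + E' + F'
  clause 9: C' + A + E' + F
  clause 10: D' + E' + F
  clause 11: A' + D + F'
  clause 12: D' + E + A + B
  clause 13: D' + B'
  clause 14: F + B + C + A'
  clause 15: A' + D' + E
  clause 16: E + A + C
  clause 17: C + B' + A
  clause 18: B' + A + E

Try D = 0.
Try A = 0.
Try E = 0.
Unit clause (C) forces C = 1.
Unit clause (B') forces B = 0.
All clauses hold; F can take either value.

A: 0,  B: 0,  C: 1,  D: 0,  E: 0,  F: 1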